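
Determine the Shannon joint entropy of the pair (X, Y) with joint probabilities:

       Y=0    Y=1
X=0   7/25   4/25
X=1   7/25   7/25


H(X,Y) = -Σ p(x,y) log₂ p(x,y)
  p(0,0)=7/25: -0.2800 × log₂(0.2800) = 0.5142
  p(0,1)=4/25: -0.1600 × log₂(0.1600) = 0.4230
  p(1,0)=7/25: -0.2800 × log₂(0.2800) = 0.5142
  p(1,1)=7/25: -0.2800 × log₂(0.2800) = 0.5142
H(X,Y) = 1.9657 bits


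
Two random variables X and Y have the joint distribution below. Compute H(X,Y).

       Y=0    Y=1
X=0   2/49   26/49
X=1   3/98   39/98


H(X,Y) = -Σ p(x,y) log₂ p(x,y)
  p(0,0)=2/49: -0.0408 × log₂(0.0408) = 0.1884
  p(0,1)=26/49: -0.5306 × log₂(0.5306) = 0.4851
  p(1,0)=3/98: -0.0306 × log₂(0.0306) = 0.1540
  p(1,1)=39/98: -0.3980 × log₂(0.3980) = 0.5290
H(X,Y) = 1.3565 bits


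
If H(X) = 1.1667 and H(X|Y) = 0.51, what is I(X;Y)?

I(X;Y) = H(X) - H(X|Y)
I(X;Y) = 1.1667 - 0.51 = 0.6567 bits


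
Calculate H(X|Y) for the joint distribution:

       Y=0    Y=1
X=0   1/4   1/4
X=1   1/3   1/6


H(X|Y) = Σ_y p(y) H(X|Y=y)
  p(Y=0) = 7/12, H(X|Y=0) = 0.9852
  p(Y=1) = 5/12, H(X|Y=1) = 0.9710
H(X|Y) = 0.5833×0.9852 + 0.4167×0.9710 = 0.9793 bits


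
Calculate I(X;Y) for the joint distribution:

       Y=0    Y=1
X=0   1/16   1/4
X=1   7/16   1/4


H(X) = 0.8960, H(Y) = 1.0000, H(X,Y) = 1.7718
I(X;Y) = H(X) + H(Y) - H(X,Y) = 0.1243 bits


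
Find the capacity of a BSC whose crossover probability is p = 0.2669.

For BSC with error probability p:
C = 1 - H(p) where H(p) is binary entropy
H(0.2669) = -0.2669 × log₂(0.2669) - 0.7331 × log₂(0.7331)
H(p) = 0.8370
C = 1 - 0.8370 = 0.1630 bits/use


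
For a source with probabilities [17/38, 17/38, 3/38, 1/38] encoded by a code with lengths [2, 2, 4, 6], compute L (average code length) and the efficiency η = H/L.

Average length L = Σ p_i × l_i = 2.2632 bits
Entropy H = 1.4656 bits
Efficiency η = H/L × 100% = 64.76%


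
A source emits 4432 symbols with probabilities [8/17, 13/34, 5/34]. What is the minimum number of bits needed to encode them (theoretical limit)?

Entropy H = 1.4488 bits/symbol
Minimum bits = H × n = 1.4488 × 4432
= 6420.97 bits


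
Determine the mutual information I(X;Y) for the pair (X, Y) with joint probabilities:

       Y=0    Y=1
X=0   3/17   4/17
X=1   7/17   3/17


H(X) = 0.9774, H(Y) = 0.9774, H(X,Y) = 1.9015
I(X;Y) = H(X) + H(Y) - H(X,Y) = 0.0533 bits


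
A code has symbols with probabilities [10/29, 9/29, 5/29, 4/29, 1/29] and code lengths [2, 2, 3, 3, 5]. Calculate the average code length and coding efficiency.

Average length L = Σ p_i × l_i = 2.4138 bits
Entropy H = 2.0525 bits
Efficiency η = H/L × 100% = 85.03%


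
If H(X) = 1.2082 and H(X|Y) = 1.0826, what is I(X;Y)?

I(X;Y) = H(X) - H(X|Y)
I(X;Y) = 1.2082 - 1.0826 = 0.1256 bits


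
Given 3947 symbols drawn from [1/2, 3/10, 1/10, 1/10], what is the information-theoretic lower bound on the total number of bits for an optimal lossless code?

Entropy H = 1.6855 bits/symbol
Minimum bits = H × n = 1.6855 × 3947
= 6652.57 bits


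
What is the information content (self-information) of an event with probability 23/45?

Information content I(x) = -log₂(p(x))
I = -log₂(23/45) = -log₂(0.5111)
I = 0.9683 bits


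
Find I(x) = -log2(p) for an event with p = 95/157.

Information content I(x) = -log₂(p(x))
I = -log₂(95/157) = -log₂(0.6051)
I = 0.7248 bits


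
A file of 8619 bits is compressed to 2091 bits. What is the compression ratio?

Compression ratio = Original / Compressed
= 8619 / 2091 = 4.12:1


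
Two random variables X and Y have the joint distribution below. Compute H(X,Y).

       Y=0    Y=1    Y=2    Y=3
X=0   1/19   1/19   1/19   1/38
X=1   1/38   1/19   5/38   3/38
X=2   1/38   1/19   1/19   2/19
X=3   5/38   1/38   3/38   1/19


H(X,Y) = -Σ p(x,y) log₂ p(x,y)
  p(0,0)=1/19: -0.0526 × log₂(0.0526) = 0.2236
  p(0,1)=1/19: -0.0526 × log₂(0.0526) = 0.2236
  p(0,2)=1/19: -0.0526 × log₂(0.0526) = 0.2236
  p(0,3)=1/38: -0.0263 × log₂(0.0263) = 0.1381
  p(1,0)=1/38: -0.0263 × log₂(0.0263) = 0.1381
  p(1,1)=1/19: -0.0526 × log₂(0.0526) = 0.2236
  p(1,2)=5/38: -0.1316 × log₂(0.1316) = 0.3850
  p(1,3)=3/38: -0.0789 × log₂(0.0789) = 0.2892
  p(2,0)=1/38: -0.0263 × log₂(0.0263) = 0.1381
  p(2,1)=1/19: -0.0526 × log₂(0.0526) = 0.2236
  p(2,2)=1/19: -0.0526 × log₂(0.0526) = 0.2236
  p(2,3)=2/19: -0.1053 × log₂(0.1053) = 0.3419
  p(3,0)=5/38: -0.1316 × log₂(0.1316) = 0.3850
  p(3,1)=1/38: -0.0263 × log₂(0.0263) = 0.1381
  p(3,2)=3/38: -0.0789 × log₂(0.0789) = 0.2892
  p(3,3)=1/19: -0.0526 × log₂(0.0526) = 0.2236
H(X,Y) = 3.8077 bits


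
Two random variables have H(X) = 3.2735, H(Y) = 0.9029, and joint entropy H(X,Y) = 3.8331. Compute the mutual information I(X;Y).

I(X;Y) = H(X) + H(Y) - H(X,Y)
I(X;Y) = 3.2735 + 0.9029 - 3.8331 = 0.3433 bits


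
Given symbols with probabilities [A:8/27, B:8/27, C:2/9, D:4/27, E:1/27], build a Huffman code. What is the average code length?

Huffman tree construction:
Combine smallest probabilities repeatedly
Resulting codes:
  A: 10 (length 2)
  B: 11 (length 2)
  C: 01 (length 2)
  D: 001 (length 3)
  E: 000 (length 3)
Average length = Σ p(s) × length(s) = 2.1852 bits


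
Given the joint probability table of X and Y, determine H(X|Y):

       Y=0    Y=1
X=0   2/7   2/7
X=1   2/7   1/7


H(X|Y) = Σ_y p(y) H(X|Y=y)
  p(Y=0) = 4/7, H(X|Y=0) = 1.0000
  p(Y=1) = 3/7, H(X|Y=1) = 0.9183
H(X|Y) = 0.5714×1.0000 + 0.4286×0.9183 = 0.9650 bits


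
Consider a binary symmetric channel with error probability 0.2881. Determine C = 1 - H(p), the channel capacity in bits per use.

For BSC with error probability p:
C = 1 - H(p) where H(p) is binary entropy
H(0.2881) = -0.2881 × log₂(0.2881) - 0.7119 × log₂(0.7119)
H(p) = 0.8663
C = 1 - 0.8663 = 0.1337 bits/use


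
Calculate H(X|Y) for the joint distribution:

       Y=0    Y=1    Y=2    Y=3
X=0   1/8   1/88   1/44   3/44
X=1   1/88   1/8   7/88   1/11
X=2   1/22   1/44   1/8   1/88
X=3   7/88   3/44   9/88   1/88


H(X|Y) = Σ_y p(y) H(X|Y=y)
  p(Y=0) = 23/88, H(X|Y=0) = 1.6668
  p(Y=1) = 5/22, H(X|Y=1) = 1.5438
  p(Y=2) = 29/88, H(X|Y=2) = 1.8154
  p(Y=3) = 2/11, H(X|Y=3) = 1.5306
H(X|Y) = 0.2614×1.6668 + 0.2273×1.5438 + 0.3295×1.8154 + 0.1818×1.5306 = 1.6631 bits


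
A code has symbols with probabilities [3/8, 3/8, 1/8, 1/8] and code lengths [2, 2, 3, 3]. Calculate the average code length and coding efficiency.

Average length L = Σ p_i × l_i = 2.2500 bits
Entropy H = 1.8113 bits
Efficiency η = H/L × 100% = 80.50%


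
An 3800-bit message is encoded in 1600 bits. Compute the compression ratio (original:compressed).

Compression ratio = Original / Compressed
= 3800 / 1600 = 2.38:1


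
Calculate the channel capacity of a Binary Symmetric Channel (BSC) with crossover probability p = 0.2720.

For BSC with error probability p:
C = 1 - H(p) where H(p) is binary entropy
H(0.2720) = -0.2720 × log₂(0.2720) - 0.7280 × log₂(0.7280)
H(p) = 0.8443
C = 1 - 0.8443 = 0.1557 bits/use


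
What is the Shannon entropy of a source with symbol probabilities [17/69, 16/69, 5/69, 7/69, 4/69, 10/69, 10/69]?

H(X) = -Σ p(x) log₂ p(x)
  -17/69 × log₂(17/69) = 0.4979
  -16/69 × log₂(16/69) = 0.4889
  -5/69 × log₂(5/69) = 0.2744
  -7/69 × log₂(7/69) = 0.3349
  -4/69 × log₂(4/69) = 0.2382
  -10/69 × log₂(10/69) = 0.4039
  -10/69 × log₂(10/69) = 0.4039
H(X) = 2.6421 bits


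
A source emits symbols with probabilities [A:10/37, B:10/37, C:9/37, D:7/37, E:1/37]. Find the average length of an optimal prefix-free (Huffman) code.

Huffman tree construction:
Combine smallest probabilities repeatedly
Resulting codes:
  A: 10 (length 2)
  B: 11 (length 2)
  C: 01 (length 2)
  D: 001 (length 3)
  E: 000 (length 3)
Average length = Σ p(s) × length(s) = 2.2162 bits


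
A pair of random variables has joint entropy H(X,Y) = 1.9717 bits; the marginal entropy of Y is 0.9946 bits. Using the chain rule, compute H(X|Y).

Chain rule: H(X,Y) = H(X|Y) + H(Y)
H(X|Y) = H(X,Y) - H(Y) = 1.9717 - 0.9946 = 0.9771 bits


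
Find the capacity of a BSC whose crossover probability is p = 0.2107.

For BSC with error probability p:
C = 1 - H(p) where H(p) is binary entropy
H(0.2107) = -0.2107 × log₂(0.2107) - 0.7893 × log₂(0.7893)
H(p) = 0.7428
C = 1 - 0.7428 = 0.2572 bits/use


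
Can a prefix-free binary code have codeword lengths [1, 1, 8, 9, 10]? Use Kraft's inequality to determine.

Kraft inequality: Σ 2^(-l_i) ≤ 1 for prefix-free code
Calculating: 2^(-1) + 2^(-1) + 2^(-8) + 2^(-9) + 2^(-10)
= 0.5 + 0.5 + 0.00390625 + 0.001953125 + 0.0009765625
= 1.0068
Since 1.0068 > 1, prefix-free code does not exist


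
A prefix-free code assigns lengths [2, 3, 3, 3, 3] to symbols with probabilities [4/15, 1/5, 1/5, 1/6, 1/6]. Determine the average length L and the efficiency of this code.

Average length L = Σ p_i × l_i = 2.7333 bits
Entropy H = 2.2989 bits
Efficiency η = H/L × 100% = 84.11%


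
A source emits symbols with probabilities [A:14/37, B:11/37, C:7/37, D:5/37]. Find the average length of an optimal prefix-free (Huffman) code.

Huffman tree construction:
Combine smallest probabilities repeatedly
Resulting codes:
  A: 0 (length 1)
  B: 10 (length 2)
  C: 111 (length 3)
  D: 110 (length 3)
Average length = Σ p(s) × length(s) = 1.9459 bits


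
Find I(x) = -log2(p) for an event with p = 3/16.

Information content I(x) = -log₂(p(x))
I = -log₂(3/16) = -log₂(0.1875)
I = 2.4150 bits


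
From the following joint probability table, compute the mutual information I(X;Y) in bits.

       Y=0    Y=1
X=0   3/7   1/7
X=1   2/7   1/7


H(X) = 0.9852, H(Y) = 0.8631, H(X,Y) = 1.8424
I(X;Y) = H(X) + H(Y) - H(X,Y) = 0.0060 bits


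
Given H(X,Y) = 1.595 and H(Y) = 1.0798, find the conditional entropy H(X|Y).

Chain rule: H(X,Y) = H(X|Y) + H(Y)
H(X|Y) = H(X,Y) - H(Y) = 1.595 - 1.0798 = 0.5152 bits


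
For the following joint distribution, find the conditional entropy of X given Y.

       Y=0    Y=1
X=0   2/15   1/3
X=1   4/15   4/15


H(X|Y) = Σ_y p(y) H(X|Y=y)
  p(Y=0) = 2/5, H(X|Y=0) = 0.9183
  p(Y=1) = 3/5, H(X|Y=1) = 0.9911
H(X|Y) = 0.4000×0.9183 + 0.6000×0.9911 = 0.9620 bits


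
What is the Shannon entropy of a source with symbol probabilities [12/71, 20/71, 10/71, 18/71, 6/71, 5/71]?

H(X) = -Σ p(x) log₂ p(x)
  -12/71 × log₂(12/71) = 0.4335
  -20/71 × log₂(20/71) = 0.5149
  -10/71 × log₂(10/71) = 0.3983
  -18/71 × log₂(18/71) = 0.5019
  -6/71 × log₂(6/71) = 0.3012
  -5/71 × log₂(5/71) = 0.2696
H(X) = 2.4194 bits


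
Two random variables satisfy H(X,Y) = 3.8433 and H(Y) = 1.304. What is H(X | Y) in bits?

Chain rule: H(X,Y) = H(X|Y) + H(Y)
H(X|Y) = H(X,Y) - H(Y) = 3.8433 - 1.304 = 2.5393 bits


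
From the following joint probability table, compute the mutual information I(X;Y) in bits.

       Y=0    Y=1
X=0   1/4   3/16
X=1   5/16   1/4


H(X) = 0.9887, H(Y) = 0.9887, H(X,Y) = 1.9772
I(X;Y) = H(X) + H(Y) - H(X,Y) = 0.0002 bits


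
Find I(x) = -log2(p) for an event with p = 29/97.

Information content I(x) = -log₂(p(x))
I = -log₂(29/97) = -log₂(0.2990)
I = 1.7419 bits


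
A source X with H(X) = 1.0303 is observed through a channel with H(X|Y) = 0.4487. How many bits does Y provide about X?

I(X;Y) = H(X) - H(X|Y)
I(X;Y) = 1.0303 - 0.4487 = 0.5816 bits


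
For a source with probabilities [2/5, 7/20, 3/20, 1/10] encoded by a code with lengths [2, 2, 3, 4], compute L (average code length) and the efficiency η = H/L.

Average length L = Σ p_i × l_i = 2.3500 bits
Entropy H = 1.8016 bits
Efficiency η = H/L × 100% = 76.66%


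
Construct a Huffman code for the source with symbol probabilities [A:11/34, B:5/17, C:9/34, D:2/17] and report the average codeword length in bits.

Huffman tree construction:
Combine smallest probabilities repeatedly
Resulting codes:
  A: 11 (length 2)
  B: 10 (length 2)
  C: 01 (length 2)
  D: 00 (length 2)
Average length = Σ p(s) × length(s) = 2.0000 bits


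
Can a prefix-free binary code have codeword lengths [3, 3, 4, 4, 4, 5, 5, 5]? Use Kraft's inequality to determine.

Kraft inequality: Σ 2^(-l_i) ≤ 1 for prefix-free code
Calculating: 2^(-3) + 2^(-3) + 2^(-4) + 2^(-4) + 2^(-4) + 2^(-5) + 2^(-5) + 2^(-5)
= 0.125 + 0.125 + 0.0625 + 0.0625 + 0.0625 + 0.03125 + 0.03125 + 0.03125
= 0.5312
Since 0.5312 ≤ 1, prefix-free code exists


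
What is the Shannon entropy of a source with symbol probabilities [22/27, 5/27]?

H(X) = -Σ p(x) log₂ p(x)
  -22/27 × log₂(22/27) = 0.2407
  -5/27 × log₂(5/27) = 0.4505
H(X) = 0.6913 bits


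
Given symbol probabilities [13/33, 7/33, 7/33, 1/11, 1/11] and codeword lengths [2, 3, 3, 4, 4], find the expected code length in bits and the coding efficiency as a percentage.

Average length L = Σ p_i × l_i = 2.7879 bits
Entropy H = 2.1075 bits
Efficiency η = H/L × 100% = 75.59%


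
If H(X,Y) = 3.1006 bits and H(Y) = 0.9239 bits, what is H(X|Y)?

Chain rule: H(X,Y) = H(X|Y) + H(Y)
H(X|Y) = H(X,Y) - H(Y) = 3.1006 - 0.9239 = 2.1767 bits


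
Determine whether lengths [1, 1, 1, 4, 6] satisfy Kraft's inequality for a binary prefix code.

Kraft inequality: Σ 2^(-l_i) ≤ 1 for prefix-free code
Calculating: 2^(-1) + 2^(-1) + 2^(-1) + 2^(-4) + 2^(-6)
= 0.5 + 0.5 + 0.5 + 0.0625 + 0.015625
= 1.5781
Since 1.5781 > 1, prefix-free code does not exist


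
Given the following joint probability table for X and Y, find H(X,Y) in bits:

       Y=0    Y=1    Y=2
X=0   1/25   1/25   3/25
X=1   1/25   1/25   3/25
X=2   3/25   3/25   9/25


H(X,Y) = -Σ p(x,y) log₂ p(x,y)
  p(0,0)=1/25: -0.0400 × log₂(0.0400) = 0.1858
  p(0,1)=1/25: -0.0400 × log₂(0.0400) = 0.1858
  p(0,2)=3/25: -0.1200 × log₂(0.1200) = 0.3671
  p(1,0)=1/25: -0.0400 × log₂(0.0400) = 0.1858
  p(1,1)=1/25: -0.0400 × log₂(0.0400) = 0.1858
  p(1,2)=3/25: -0.1200 × log₂(0.1200) = 0.3671
  p(2,0)=3/25: -0.1200 × log₂(0.1200) = 0.3671
  p(2,1)=3/25: -0.1200 × log₂(0.1200) = 0.3671
  p(2,2)=9/25: -0.3600 × log₂(0.3600) = 0.5306
H(X,Y) = 2.7419 bits


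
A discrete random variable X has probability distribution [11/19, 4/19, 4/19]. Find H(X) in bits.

H(X) = -Σ p(x) log₂ p(x)
  -11/19 × log₂(11/19) = 0.4565
  -4/19 × log₂(4/19) = 0.4732
  -4/19 × log₂(4/19) = 0.4732
H(X) = 1.4030 bits


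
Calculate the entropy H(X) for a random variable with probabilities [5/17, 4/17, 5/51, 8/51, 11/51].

H(X) = -Σ p(x) log₂ p(x)
  -5/17 × log₂(5/17) = 0.5193
  -4/17 × log₂(4/17) = 0.4912
  -5/51 × log₂(5/51) = 0.3285
  -8/51 × log₂(8/51) = 0.4192
  -11/51 × log₂(11/51) = 0.4773
H(X) = 2.2354 bits


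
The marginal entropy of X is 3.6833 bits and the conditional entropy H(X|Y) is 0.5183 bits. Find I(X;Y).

I(X;Y) = H(X) - H(X|Y)
I(X;Y) = 3.6833 - 0.5183 = 3.165 bits


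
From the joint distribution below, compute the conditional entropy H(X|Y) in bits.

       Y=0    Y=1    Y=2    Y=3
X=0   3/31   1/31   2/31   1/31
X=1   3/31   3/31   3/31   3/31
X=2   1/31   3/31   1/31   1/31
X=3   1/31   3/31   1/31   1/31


H(X|Y) = Σ_y p(y) H(X|Y=y)
  p(Y=0) = 8/31, H(X|Y=0) = 1.8113
  p(Y=1) = 10/31, H(X|Y=1) = 1.8955
  p(Y=2) = 7/31, H(X|Y=2) = 1.8424
  p(Y=3) = 6/31, H(X|Y=3) = 1.7925
H(X|Y) = 0.2581×1.8113 + 0.3226×1.8955 + 0.2258×1.8424 + 0.1935×1.7925 = 1.8418 bits


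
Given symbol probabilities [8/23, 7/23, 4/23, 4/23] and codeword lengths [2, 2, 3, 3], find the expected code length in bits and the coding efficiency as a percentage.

Average length L = Σ p_i × l_i = 2.3478 bits
Entropy H = 1.9300 bits
Efficiency η = H/L × 100% = 82.20%


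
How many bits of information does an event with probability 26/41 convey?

Information content I(x) = -log₂(p(x))
I = -log₂(26/41) = -log₂(0.6341)
I = 0.6571 bits


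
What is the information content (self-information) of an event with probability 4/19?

Information content I(x) = -log₂(p(x))
I = -log₂(4/19) = -log₂(0.2105)
I = 2.2479 bits


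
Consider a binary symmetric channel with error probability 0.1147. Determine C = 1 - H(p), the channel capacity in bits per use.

For BSC with error probability p:
C = 1 - H(p) where H(p) is binary entropy
H(0.1147) = -0.1147 × log₂(0.1147) - 0.8853 × log₂(0.8853)
H(p) = 0.5139
C = 1 - 0.5139 = 0.4861 bits/use


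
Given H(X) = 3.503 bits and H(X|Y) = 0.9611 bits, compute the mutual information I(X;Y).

I(X;Y) = H(X) - H(X|Y)
I(X;Y) = 3.503 - 0.9611 = 2.5419 bits


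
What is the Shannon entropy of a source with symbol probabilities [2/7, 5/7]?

H(X) = -Σ p(x) log₂ p(x)
  -2/7 × log₂(2/7) = 0.5164
  -5/7 × log₂(5/7) = 0.3467
H(X) = 0.8631 bits


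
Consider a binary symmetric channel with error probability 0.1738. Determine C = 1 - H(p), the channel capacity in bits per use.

For BSC with error probability p:
C = 1 - H(p) where H(p) is binary entropy
H(0.1738) = -0.1738 × log₂(0.1738) - 0.8262 × log₂(0.8262)
H(p) = 0.6663
C = 1 - 0.6663 = 0.3337 bits/use


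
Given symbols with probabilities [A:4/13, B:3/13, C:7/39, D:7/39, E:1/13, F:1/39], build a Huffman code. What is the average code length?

Huffman tree construction:
Combine smallest probabilities repeatedly
Resulting codes:
  A: 11 (length 2)
  B: 01 (length 2)
  C: 101 (length 3)
  D: 00 (length 2)
  E: 1001 (length 4)
  F: 1000 (length 4)
Average length = Σ p(s) × length(s) = 2.3846 bits


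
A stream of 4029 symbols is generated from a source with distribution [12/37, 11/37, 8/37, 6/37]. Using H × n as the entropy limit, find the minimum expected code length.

Entropy H = 1.9505 bits/symbol
Minimum bits = H × n = 1.9505 × 4029
= 7858.37 bits


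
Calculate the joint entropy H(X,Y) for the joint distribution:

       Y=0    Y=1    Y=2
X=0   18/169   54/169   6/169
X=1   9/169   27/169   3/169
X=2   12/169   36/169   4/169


H(X,Y) = -Σ p(x,y) log₂ p(x,y)
  p(0,0)=18/169: -0.1065 × log₂(0.1065) = 0.3441
  p(0,1)=54/169: -0.3195 × log₂(0.3195) = 0.5259
  p(0,2)=6/169: -0.0355 × log₂(0.0355) = 0.1710
  p(1,0)=9/169: -0.0533 × log₂(0.0533) = 0.2253
  p(1,1)=27/169: -0.1598 × log₂(0.1598) = 0.4227
  p(1,2)=3/169: -0.0178 × log₂(0.0178) = 0.1032
  p(2,0)=12/169: -0.0710 × log₂(0.0710) = 0.2710
  p(2,1)=36/169: -0.2130 × log₂(0.2130) = 0.4752
  p(2,2)=4/169: -0.0237 × log₂(0.0237) = 0.1278
H(X,Y) = 2.6664 bits


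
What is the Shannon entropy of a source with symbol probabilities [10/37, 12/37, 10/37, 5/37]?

H(X) = -Σ p(x) log₂ p(x)
  -10/37 × log₂(10/37) = 0.5101
  -12/37 × log₂(12/37) = 0.5269
  -10/37 × log₂(10/37) = 0.5101
  -5/37 × log₂(5/37) = 0.3902
H(X) = 1.9374 bits


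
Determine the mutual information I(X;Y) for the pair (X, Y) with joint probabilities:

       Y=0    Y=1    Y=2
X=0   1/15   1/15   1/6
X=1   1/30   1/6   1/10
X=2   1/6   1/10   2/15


H(X) = 1.5710, H(Y) = 1.5656, H(X,Y) = 3.0289
I(X;Y) = H(X) + H(Y) - H(X,Y) = 0.1076 bits


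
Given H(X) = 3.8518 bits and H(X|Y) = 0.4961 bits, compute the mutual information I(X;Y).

I(X;Y) = H(X) - H(X|Y)
I(X;Y) = 3.8518 - 0.4961 = 3.3557 bits


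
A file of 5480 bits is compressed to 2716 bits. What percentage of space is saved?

Space savings = (1 - Compressed/Original) × 100%
= (1 - 2716/5480) × 100%
= 50.44%


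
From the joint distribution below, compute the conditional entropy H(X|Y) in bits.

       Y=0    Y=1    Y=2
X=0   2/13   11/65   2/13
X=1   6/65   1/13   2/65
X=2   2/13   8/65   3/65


H(X|Y) = Σ_y p(y) H(X|Y=y)
  p(Y=0) = 2/5, H(X|Y=0) = 1.5486
  p(Y=1) = 24/65, H(X|Y=1) = 1.5157
  p(Y=2) = 3/13, H(X|Y=2) = 1.2419
H(X|Y) = 0.4000×1.5486 + 0.3692×1.5157 + 0.2308×1.2419 = 1.4657 bits


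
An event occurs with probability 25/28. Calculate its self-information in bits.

Information content I(x) = -log₂(p(x))
I = -log₂(25/28) = -log₂(0.8929)
I = 0.1635 bits


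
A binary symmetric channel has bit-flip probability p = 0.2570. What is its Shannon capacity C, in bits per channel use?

For BSC with error probability p:
C = 1 - H(p) where H(p) is binary entropy
H(0.2570) = -0.2570 × log₂(0.2570) - 0.7430 × log₂(0.7430)
H(p) = 0.8222
C = 1 - 0.8222 = 0.1778 bits/use


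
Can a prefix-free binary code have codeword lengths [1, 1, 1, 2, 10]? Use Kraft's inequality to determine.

Kraft inequality: Σ 2^(-l_i) ≤ 1 for prefix-free code
Calculating: 2^(-1) + 2^(-1) + 2^(-1) + 2^(-2) + 2^(-10)
= 0.5 + 0.5 + 0.5 + 0.25 + 0.0009765625
= 1.7510
Since 1.7510 > 1, prefix-free code does not exist


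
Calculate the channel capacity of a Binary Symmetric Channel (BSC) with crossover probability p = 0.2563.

For BSC with error probability p:
C = 1 - H(p) where H(p) is binary entropy
H(0.2563) = -0.2563 × log₂(0.2563) - 0.7437 × log₂(0.7437)
H(p) = 0.8211
C = 1 - 0.8211 = 0.1789 bits/use


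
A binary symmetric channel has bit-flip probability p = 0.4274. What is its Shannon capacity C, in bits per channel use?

For BSC with error probability p:
C = 1 - H(p) where H(p) is binary entropy
H(0.4274) = -0.4274 × log₂(0.4274) - 0.5726 × log₂(0.5726)
H(p) = 0.9847
C = 1 - 0.9847 = 0.0153 bits/use


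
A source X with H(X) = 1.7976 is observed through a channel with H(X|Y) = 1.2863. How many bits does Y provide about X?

I(X;Y) = H(X) - H(X|Y)
I(X;Y) = 1.7976 - 1.2863 = 0.5113 bits


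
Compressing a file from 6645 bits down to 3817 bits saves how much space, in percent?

Space savings = (1 - Compressed/Original) × 100%
= (1 - 3817/6645) × 100%
= 42.56%


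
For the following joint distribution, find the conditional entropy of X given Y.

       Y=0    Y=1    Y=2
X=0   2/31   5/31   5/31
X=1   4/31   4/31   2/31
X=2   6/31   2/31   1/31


H(X|Y) = Σ_y p(y) H(X|Y=y)
  p(Y=0) = 12/31, H(X|Y=0) = 1.4591
  p(Y=1) = 11/31, H(X|Y=1) = 1.4949
  p(Y=2) = 8/31, H(X|Y=2) = 1.2988
H(X|Y) = 0.3871×1.4591 + 0.3548×1.4949 + 0.2581×1.2988 = 1.4305 bits


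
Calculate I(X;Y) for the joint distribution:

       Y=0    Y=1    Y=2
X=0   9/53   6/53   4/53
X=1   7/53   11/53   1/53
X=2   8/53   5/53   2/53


H(X) = 1.5765, H(Y) = 1.4298, H(X,Y) = 2.9477
I(X;Y) = H(X) + H(Y) - H(X,Y) = 0.0587 bits


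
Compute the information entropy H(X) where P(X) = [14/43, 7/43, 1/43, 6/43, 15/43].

H(X) = -Σ p(x) log₂ p(x)
  -14/43 × log₂(14/43) = 0.5271
  -7/43 × log₂(7/43) = 0.4263
  -1/43 × log₂(1/43) = 0.1262
  -6/43 × log₂(6/43) = 0.3965
  -15/43 × log₂(15/43) = 0.5300
H(X) = 2.0061 bits


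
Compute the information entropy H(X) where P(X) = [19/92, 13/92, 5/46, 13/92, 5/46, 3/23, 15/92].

H(X) = -Σ p(x) log₂ p(x)
  -19/92 × log₂(19/92) = 0.4700
  -13/92 × log₂(13/92) = 0.3989
  -5/46 × log₂(5/46) = 0.3480
  -13/92 × log₂(13/92) = 0.3989
  -5/46 × log₂(5/46) = 0.3480
  -3/23 × log₂(3/23) = 0.3833
  -15/92 × log₂(15/92) = 0.4266
H(X) = 2.7737 bits


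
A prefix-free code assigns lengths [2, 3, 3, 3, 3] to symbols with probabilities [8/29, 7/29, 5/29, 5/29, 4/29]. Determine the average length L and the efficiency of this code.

Average length L = Σ p_i × l_i = 2.7241 bits
Entropy H = 2.2762 bits
Efficiency η = H/L × 100% = 83.56%


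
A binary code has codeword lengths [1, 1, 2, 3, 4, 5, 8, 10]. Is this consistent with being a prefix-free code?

Kraft inequality: Σ 2^(-l_i) ≤ 1 for prefix-free code
Calculating: 2^(-1) + 2^(-1) + 2^(-2) + 2^(-3) + 2^(-4) + 2^(-5) + 2^(-8) + 2^(-10)
= 0.5 + 0.5 + 0.25 + 0.125 + 0.0625 + 0.03125 + 0.00390625 + 0.0009765625
= 1.4736
Since 1.4736 > 1, prefix-free code does not exist


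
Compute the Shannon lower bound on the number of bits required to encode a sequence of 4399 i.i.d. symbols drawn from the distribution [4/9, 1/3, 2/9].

Entropy H = 1.5305 bits/symbol
Minimum bits = H × n = 1.5305 × 4399
= 6732.64 bits


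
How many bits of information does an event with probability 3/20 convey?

Information content I(x) = -log₂(p(x))
I = -log₂(3/20) = -log₂(0.1500)
I = 2.7370 bits


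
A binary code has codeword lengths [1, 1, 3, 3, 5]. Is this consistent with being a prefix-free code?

Kraft inequality: Σ 2^(-l_i) ≤ 1 for prefix-free code
Calculating: 2^(-1) + 2^(-1) + 2^(-3) + 2^(-3) + 2^(-5)
= 0.5 + 0.5 + 0.125 + 0.125 + 0.03125
= 1.2812
Since 1.2812 > 1, prefix-free code does not exist


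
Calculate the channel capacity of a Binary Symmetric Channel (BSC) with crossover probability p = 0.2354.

For BSC with error probability p:
C = 1 - H(p) where H(p) is binary entropy
H(0.2354) = -0.2354 × log₂(0.2354) - 0.7646 × log₂(0.7646)
H(p) = 0.7873
C = 1 - 0.7873 = 0.2127 bits/use


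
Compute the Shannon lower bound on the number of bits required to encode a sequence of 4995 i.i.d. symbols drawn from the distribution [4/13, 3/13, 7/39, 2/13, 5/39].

Entropy H = 2.2516 bits/symbol
Minimum bits = H × n = 2.2516 × 4995
= 11246.55 bits


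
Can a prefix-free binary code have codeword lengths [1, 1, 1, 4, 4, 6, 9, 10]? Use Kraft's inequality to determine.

Kraft inequality: Σ 2^(-l_i) ≤ 1 for prefix-free code
Calculating: 2^(-1) + 2^(-1) + 2^(-1) + 2^(-4) + 2^(-4) + 2^(-6) + 2^(-9) + 2^(-10)
= 0.5 + 0.5 + 0.5 + 0.0625 + 0.0625 + 0.015625 + 0.001953125 + 0.0009765625
= 1.6436
Since 1.6436 > 1, prefix-free code does not exist


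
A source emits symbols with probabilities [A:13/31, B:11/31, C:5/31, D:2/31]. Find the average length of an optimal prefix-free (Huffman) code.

Huffman tree construction:
Combine smallest probabilities repeatedly
Resulting codes:
  A: 0 (length 1)
  B: 11 (length 2)
  C: 101 (length 3)
  D: 100 (length 3)
Average length = Σ p(s) × length(s) = 1.8065 bits


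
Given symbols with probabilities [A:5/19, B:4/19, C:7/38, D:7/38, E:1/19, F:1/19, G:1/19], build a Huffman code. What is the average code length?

Huffman tree construction:
Combine smallest probabilities repeatedly
Resulting codes:
  A: 10 (length 2)
  B: 01 (length 2)
  C: 111 (length 3)
  D: 00 (length 2)
  E: 11010 (length 5)
  F: 11011 (length 5)
  G: 1100 (length 4)
Average length = Σ p(s) × length(s) = 2.6053 bits


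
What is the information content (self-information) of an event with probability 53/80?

Information content I(x) = -log₂(p(x))
I = -log₂(53/80) = -log₂(0.6625)
I = 0.5940 bits


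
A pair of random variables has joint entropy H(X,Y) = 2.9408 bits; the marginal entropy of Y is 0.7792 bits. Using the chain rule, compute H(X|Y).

Chain rule: H(X,Y) = H(X|Y) + H(Y)
H(X|Y) = H(X,Y) - H(Y) = 2.9408 - 0.7792 = 2.1616 bits


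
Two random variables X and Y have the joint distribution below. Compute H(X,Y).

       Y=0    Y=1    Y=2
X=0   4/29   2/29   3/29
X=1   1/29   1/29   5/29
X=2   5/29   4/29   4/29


H(X,Y) = -Σ p(x,y) log₂ p(x,y)
  p(0,0)=4/29: -0.1379 × log₂(0.1379) = 0.3942
  p(0,1)=2/29: -0.0690 × log₂(0.0690) = 0.2661
  p(0,2)=3/29: -0.1034 × log₂(0.1034) = 0.3386
  p(1,0)=1/29: -0.0345 × log₂(0.0345) = 0.1675
  p(1,1)=1/29: -0.0345 × log₂(0.0345) = 0.1675
  p(1,2)=5/29: -0.1724 × log₂(0.1724) = 0.4373
  p(2,0)=5/29: -0.1724 × log₂(0.1724) = 0.4373
  p(2,1)=4/29: -0.1379 × log₂(0.1379) = 0.3942
  p(2,2)=4/29: -0.1379 × log₂(0.1379) = 0.3942
H(X,Y) = 2.9968 bits


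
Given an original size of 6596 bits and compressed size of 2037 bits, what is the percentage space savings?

Space savings = (1 - Compressed/Original) × 100%
= (1 - 2037/6596) × 100%
= 69.12%


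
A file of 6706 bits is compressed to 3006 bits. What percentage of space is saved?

Space savings = (1 - Compressed/Original) × 100%
= (1 - 3006/6706) × 100%
= 55.17%


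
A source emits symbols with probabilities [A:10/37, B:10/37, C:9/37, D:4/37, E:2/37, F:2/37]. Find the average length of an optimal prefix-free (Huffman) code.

Huffman tree construction:
Combine smallest probabilities repeatedly
Resulting codes:
  A: 10 (length 2)
  B: 11 (length 2)
  C: 01 (length 2)
  D: 000 (length 3)
  E: 0010 (length 4)
  F: 0011 (length 4)
Average length = Σ p(s) × length(s) = 2.3243 bits


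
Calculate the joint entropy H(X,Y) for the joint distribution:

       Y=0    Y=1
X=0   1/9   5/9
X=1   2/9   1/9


H(X,Y) = -Σ p(x,y) log₂ p(x,y)
  p(0,0)=1/9: -0.1111 × log₂(0.1111) = 0.3522
  p(0,1)=5/9: -0.5556 × log₂(0.5556) = 0.4711
  p(1,0)=2/9: -0.2222 × log₂(0.2222) = 0.4822
  p(1,1)=1/9: -0.1111 × log₂(0.1111) = 0.3522
H(X,Y) = 1.6577 bits


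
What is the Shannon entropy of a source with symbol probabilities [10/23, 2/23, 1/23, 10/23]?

H(X) = -Σ p(x) log₂ p(x)
  -10/23 × log₂(10/23) = 0.5224
  -2/23 × log₂(2/23) = 0.3064
  -1/23 × log₂(1/23) = 0.1967
  -10/23 × log₂(10/23) = 0.5224
H(X) = 1.5480 bits


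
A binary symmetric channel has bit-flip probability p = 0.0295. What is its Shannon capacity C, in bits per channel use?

For BSC with error probability p:
C = 1 - H(p) where H(p) is binary entropy
H(0.0295) = -0.0295 × log₂(0.0295) - 0.9705 × log₂(0.9705)
H(p) = 0.1919
C = 1 - 0.1919 = 0.8081 bits/use


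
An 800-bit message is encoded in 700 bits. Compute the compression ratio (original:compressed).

Compression ratio = Original / Compressed
= 800 / 700 = 1.14:1


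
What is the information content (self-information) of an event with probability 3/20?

Information content I(x) = -log₂(p(x))
I = -log₂(3/20) = -log₂(0.1500)
I = 2.7370 bits


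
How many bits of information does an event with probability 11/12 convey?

Information content I(x) = -log₂(p(x))
I = -log₂(11/12) = -log₂(0.9167)
I = 0.1255 bits


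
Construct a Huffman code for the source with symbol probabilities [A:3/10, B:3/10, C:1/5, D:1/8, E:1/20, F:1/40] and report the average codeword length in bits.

Huffman tree construction:
Combine smallest probabilities repeatedly
Resulting codes:
  A: 10 (length 2)
  B: 11 (length 2)
  C: 00 (length 2)
  D: 011 (length 3)
  E: 0101 (length 4)
  F: 0100 (length 4)
Average length = Σ p(s) × length(s) = 2.2750 bits


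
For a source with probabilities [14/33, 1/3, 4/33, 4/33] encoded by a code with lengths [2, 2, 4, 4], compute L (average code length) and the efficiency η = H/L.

Average length L = Σ p_i × l_i = 2.4848 bits
Entropy H = 1.7912 bits
Efficiency η = H/L × 100% = 72.08%


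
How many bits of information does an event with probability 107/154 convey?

Information content I(x) = -log₂(p(x))
I = -log₂(107/154) = -log₂(0.6948)
I = 0.5253 bits


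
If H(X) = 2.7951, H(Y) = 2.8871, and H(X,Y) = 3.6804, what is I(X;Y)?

I(X;Y) = H(X) + H(Y) - H(X,Y)
I(X;Y) = 2.7951 + 2.8871 - 3.6804 = 2.0018 bits


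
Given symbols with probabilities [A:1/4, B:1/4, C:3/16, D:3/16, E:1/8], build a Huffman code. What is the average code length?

Huffman tree construction:
Combine smallest probabilities repeatedly
Resulting codes:
  A: 01 (length 2)
  B: 10 (length 2)
  C: 111 (length 3)
  D: 00 (length 2)
  E: 110 (length 3)
Average length = Σ p(s) × length(s) = 2.3125 bits


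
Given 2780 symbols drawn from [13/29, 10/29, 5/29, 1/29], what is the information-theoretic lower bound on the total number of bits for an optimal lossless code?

Entropy H = 1.6533 bits/symbol
Minimum bits = H × n = 1.6533 × 2780
= 4596.28 bits


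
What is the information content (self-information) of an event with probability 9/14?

Information content I(x) = -log₂(p(x))
I = -log₂(9/14) = -log₂(0.6429)
I = 0.6374 bits


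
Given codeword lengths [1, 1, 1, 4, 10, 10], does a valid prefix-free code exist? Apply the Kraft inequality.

Kraft inequality: Σ 2^(-l_i) ≤ 1 for prefix-free code
Calculating: 2^(-1) + 2^(-1) + 2^(-1) + 2^(-4) + 2^(-10) + 2^(-10)
= 0.5 + 0.5 + 0.5 + 0.0625 + 0.0009765625 + 0.0009765625
= 1.5645
Since 1.5645 > 1, prefix-free code does not exist


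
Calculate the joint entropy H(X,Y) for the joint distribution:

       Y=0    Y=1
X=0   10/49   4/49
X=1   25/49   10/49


H(X,Y) = -Σ p(x,y) log₂ p(x,y)
  p(0,0)=10/49: -0.2041 × log₂(0.2041) = 0.4679
  p(0,1)=4/49: -0.0816 × log₂(0.0816) = 0.2951
  p(1,0)=25/49: -0.5102 × log₂(0.5102) = 0.4953
  p(1,1)=10/49: -0.2041 × log₂(0.2041) = 0.4679
H(X,Y) = 1.7262 bits


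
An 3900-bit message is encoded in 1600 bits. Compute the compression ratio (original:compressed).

Compression ratio = Original / Compressed
= 3900 / 1600 = 2.44:1


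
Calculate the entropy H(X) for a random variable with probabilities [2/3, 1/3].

H(X) = -Σ p(x) log₂ p(x)
  -2/3 × log₂(2/3) = 0.3900
  -1/3 × log₂(1/3) = 0.5283
H(X) = 0.9183 bits


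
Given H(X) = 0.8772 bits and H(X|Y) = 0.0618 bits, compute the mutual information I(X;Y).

I(X;Y) = H(X) - H(X|Y)
I(X;Y) = 0.8772 - 0.0618 = 0.8154 bits


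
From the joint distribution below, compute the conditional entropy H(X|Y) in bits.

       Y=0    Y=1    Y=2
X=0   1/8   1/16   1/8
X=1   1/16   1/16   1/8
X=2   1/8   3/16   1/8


H(X|Y) = Σ_y p(y) H(X|Y=y)
  p(Y=0) = 5/16, H(X|Y=0) = 1.5219
  p(Y=1) = 5/16, H(X|Y=1) = 1.3710
  p(Y=2) = 3/8, H(X|Y=2) = 1.5850
H(X|Y) = 0.3125×1.5219 + 0.3125×1.3710 + 0.3750×1.5850 = 1.4984 bits


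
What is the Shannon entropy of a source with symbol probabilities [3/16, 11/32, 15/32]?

H(X) = -Σ p(x) log₂ p(x)
  -3/16 × log₂(3/16) = 0.4528
  -11/32 × log₂(11/32) = 0.5296
  -15/32 × log₂(15/32) = 0.5124
H(X) = 1.4948 bits


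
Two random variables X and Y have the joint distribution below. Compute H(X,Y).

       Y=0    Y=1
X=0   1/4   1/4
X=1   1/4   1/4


H(X,Y) = -Σ p(x,y) log₂ p(x,y)
  p(0,0)=1/4: -0.2500 × log₂(0.2500) = 0.5000
  p(0,1)=1/4: -0.2500 × log₂(0.2500) = 0.5000
  p(1,0)=1/4: -0.2500 × log₂(0.2500) = 0.5000
  p(1,1)=1/4: -0.2500 × log₂(0.2500) = 0.5000
H(X,Y) = 2.0000 bits


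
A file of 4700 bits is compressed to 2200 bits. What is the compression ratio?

Compression ratio = Original / Compressed
= 4700 / 2200 = 2.14:1


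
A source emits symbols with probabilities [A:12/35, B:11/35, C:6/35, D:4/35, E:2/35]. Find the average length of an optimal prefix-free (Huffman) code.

Huffman tree construction:
Combine smallest probabilities repeatedly
Resulting codes:
  A: 11 (length 2)
  B: 10 (length 2)
  C: 00 (length 2)
  D: 011 (length 3)
  E: 010 (length 3)
Average length = Σ p(s) × length(s) = 2.1714 bits


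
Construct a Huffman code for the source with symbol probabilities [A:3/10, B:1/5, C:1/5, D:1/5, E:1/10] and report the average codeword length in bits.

Huffman tree construction:
Combine smallest probabilities repeatedly
Resulting codes:
  A: 10 (length 2)
  B: 111 (length 3)
  C: 00 (length 2)
  D: 01 (length 2)
  E: 110 (length 3)
Average length = Σ p(s) × length(s) = 2.3000 bits


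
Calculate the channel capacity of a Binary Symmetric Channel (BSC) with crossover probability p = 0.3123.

For BSC with error probability p:
C = 1 - H(p) where H(p) is binary entropy
H(0.3123) = -0.3123 × log₂(0.3123) - 0.6877 × log₂(0.6877)
H(p) = 0.8958
C = 1 - 0.8958 = 0.1042 bits/use


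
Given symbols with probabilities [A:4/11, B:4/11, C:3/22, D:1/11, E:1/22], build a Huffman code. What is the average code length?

Huffman tree construction:
Combine smallest probabilities repeatedly
Resulting codes:
  A: 11 (length 2)
  B: 0 (length 1)
  C: 100 (length 3)
  D: 1011 (length 4)
  E: 1010 (length 4)
Average length = Σ p(s) × length(s) = 2.0455 bits


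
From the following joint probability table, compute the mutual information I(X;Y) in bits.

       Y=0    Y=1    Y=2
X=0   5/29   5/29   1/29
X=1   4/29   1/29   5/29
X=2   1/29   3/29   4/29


H(X) = 1.5727, H(Y) = 1.5832, H(X,Y) = 2.9413
I(X;Y) = H(X) + H(Y) - H(X,Y) = 0.2146 bits


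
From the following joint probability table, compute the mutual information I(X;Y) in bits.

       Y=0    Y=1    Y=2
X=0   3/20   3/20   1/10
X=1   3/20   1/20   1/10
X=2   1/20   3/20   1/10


H(X) = 1.5710, H(Y) = 1.5813, H(X,Y) = 3.0710
I(X;Y) = H(X) + H(Y) - H(X,Y) = 0.0813 bits


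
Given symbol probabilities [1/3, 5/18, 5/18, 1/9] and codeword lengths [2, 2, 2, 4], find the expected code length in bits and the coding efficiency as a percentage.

Average length L = Σ p_i × l_i = 2.2222 bits
Entropy H = 1.9072 bits
Efficiency η = H/L × 100% = 85.82%


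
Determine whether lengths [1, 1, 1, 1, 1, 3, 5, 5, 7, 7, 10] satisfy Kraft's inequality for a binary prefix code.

Kraft inequality: Σ 2^(-l_i) ≤ 1 for prefix-free code
Calculating: 2^(-1) + 2^(-1) + 2^(-1) + 2^(-1) + 2^(-1) + 2^(-3) + 2^(-5) + 2^(-5) + 2^(-7) + 2^(-7) + 2^(-10)
= 0.5 + 0.5 + 0.5 + 0.5 + 0.5 + 0.125 + 0.03125 + 0.03125 + 0.0078125 + 0.0078125 + 0.0009765625
= 2.7041
Since 2.7041 > 1, prefix-free code does not exist


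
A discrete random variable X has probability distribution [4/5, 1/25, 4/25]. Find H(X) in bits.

H(X) = -Σ p(x) log₂ p(x)
  -4/5 × log₂(4/5) = 0.2575
  -1/25 × log₂(1/25) = 0.1858
  -4/25 × log₂(4/25) = 0.4230
H(X) = 0.8663 bits


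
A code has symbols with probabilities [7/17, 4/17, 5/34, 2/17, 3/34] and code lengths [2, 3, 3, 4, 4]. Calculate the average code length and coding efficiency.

Average length L = Σ p_i × l_i = 2.7941 bits
Entropy H = 2.0972 bits
Efficiency η = H/L × 100% = 75.06%


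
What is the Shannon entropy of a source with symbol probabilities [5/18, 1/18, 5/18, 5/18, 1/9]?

H(X) = -Σ p(x) log₂ p(x)
  -5/18 × log₂(5/18) = 0.5133
  -1/18 × log₂(1/18) = 0.2317
  -5/18 × log₂(5/18) = 0.5133
  -5/18 × log₂(5/18) = 0.5133
  -1/9 × log₂(1/9) = 0.3522
H(X) = 2.1239 bits


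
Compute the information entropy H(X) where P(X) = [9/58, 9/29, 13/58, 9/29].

H(X) = -Σ p(x) log₂ p(x)
  -9/58 × log₂(9/58) = 0.4171
  -9/29 × log₂(9/29) = 0.5239
  -13/58 × log₂(13/58) = 0.4836
  -9/29 × log₂(9/29) = 0.5239
H(X) = 1.9485 bits


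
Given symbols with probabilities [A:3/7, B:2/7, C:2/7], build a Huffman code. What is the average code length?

Huffman tree construction:
Combine smallest probabilities repeatedly
Resulting codes:
  A: 0 (length 1)
  B: 10 (length 2)
  C: 11 (length 2)
Average length = Σ p(s) × length(s) = 1.5714 bits


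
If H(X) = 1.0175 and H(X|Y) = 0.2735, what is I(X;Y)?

I(X;Y) = H(X) - H(X|Y)
I(X;Y) = 1.0175 - 0.2735 = 0.744 bits


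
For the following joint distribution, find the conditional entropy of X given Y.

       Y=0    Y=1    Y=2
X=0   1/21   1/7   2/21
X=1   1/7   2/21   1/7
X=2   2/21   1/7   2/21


H(X|Y) = Σ_y p(y) H(X|Y=y)
  p(Y=0) = 2/7, H(X|Y=0) = 1.4591
  p(Y=1) = 8/21, H(X|Y=1) = 1.5613
  p(Y=2) = 1/3, H(X|Y=2) = 1.5567
H(X|Y) = 0.2857×1.4591 + 0.3810×1.5613 + 0.3333×1.5567 = 1.5306 bits


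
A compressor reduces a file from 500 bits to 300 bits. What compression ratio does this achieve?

Compression ratio = Original / Compressed
= 500 / 300 = 1.67:1


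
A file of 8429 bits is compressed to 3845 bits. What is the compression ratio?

Compression ratio = Original / Compressed
= 8429 / 3845 = 2.19:1


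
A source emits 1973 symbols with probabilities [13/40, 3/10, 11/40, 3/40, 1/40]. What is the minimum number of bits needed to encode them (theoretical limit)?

Entropy H = 1.9736 bits/symbol
Minimum bits = H × n = 1.9736 × 1973
= 3893.87 bits


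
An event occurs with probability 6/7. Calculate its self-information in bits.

Information content I(x) = -log₂(p(x))
I = -log₂(6/7) = -log₂(0.8571)
I = 0.2224 bits


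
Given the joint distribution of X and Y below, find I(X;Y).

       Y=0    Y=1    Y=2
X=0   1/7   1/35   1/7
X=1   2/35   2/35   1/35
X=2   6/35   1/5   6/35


H(X) = 1.4043, H(Y) = 1.5766, H(X,Y) = 2.9038
I(X;Y) = H(X) + H(Y) - H(X,Y) = 0.0770 bits
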